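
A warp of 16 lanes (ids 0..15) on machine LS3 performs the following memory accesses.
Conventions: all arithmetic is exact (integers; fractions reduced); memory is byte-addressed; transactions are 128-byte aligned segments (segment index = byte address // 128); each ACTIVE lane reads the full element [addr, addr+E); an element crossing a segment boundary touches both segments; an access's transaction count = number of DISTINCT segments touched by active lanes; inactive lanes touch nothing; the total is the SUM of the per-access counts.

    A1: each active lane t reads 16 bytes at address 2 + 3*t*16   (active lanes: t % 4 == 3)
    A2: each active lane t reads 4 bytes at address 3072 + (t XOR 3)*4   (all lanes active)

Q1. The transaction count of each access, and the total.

A1: 4 transactions
A2: 1 transaction

Answer: 4,1; total 5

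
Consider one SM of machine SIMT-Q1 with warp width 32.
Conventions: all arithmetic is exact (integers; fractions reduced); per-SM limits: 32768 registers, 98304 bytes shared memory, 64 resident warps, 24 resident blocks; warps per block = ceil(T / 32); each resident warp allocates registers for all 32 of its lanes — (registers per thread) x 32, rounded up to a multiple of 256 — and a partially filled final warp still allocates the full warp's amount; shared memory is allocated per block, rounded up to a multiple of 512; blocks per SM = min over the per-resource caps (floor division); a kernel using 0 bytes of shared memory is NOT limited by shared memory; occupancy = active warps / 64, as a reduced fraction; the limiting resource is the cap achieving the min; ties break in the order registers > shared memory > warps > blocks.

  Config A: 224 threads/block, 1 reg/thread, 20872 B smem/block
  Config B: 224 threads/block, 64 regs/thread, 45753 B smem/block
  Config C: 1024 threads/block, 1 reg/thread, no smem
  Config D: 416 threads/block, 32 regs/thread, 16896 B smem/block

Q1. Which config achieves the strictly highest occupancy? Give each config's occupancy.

occupancies: A 7/16, B 7/32, C 1, D 13/32

Answer: C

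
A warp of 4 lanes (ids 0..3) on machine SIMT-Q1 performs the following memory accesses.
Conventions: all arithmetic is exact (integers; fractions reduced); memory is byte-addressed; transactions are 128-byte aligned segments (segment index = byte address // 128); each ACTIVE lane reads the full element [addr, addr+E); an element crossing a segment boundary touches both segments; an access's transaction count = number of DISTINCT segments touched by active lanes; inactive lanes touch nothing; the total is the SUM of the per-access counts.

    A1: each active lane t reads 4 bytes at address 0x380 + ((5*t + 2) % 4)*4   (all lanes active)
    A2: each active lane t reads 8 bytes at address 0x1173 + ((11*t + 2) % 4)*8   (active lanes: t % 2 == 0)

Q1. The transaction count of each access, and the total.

A1: 1 transaction
A2: 2 transactions

Answer: 1,2; total 3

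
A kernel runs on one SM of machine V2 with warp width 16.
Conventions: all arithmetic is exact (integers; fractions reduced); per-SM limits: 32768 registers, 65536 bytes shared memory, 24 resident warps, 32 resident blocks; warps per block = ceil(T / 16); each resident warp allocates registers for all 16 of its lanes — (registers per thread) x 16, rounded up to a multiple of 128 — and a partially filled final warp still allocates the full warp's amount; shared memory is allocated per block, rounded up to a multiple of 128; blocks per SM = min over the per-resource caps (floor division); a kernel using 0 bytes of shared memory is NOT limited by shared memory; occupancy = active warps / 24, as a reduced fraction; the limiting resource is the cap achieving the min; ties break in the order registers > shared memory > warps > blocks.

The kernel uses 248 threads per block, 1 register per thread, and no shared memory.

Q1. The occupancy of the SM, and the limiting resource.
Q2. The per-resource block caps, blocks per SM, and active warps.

Answer: occupancy 2/3, limited by warps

registers: 16 blocks
shared memory: no limit (kernel uses none)
warps: 1 block
blocks: 32 blocks

Answer: 1 block, 16 active warps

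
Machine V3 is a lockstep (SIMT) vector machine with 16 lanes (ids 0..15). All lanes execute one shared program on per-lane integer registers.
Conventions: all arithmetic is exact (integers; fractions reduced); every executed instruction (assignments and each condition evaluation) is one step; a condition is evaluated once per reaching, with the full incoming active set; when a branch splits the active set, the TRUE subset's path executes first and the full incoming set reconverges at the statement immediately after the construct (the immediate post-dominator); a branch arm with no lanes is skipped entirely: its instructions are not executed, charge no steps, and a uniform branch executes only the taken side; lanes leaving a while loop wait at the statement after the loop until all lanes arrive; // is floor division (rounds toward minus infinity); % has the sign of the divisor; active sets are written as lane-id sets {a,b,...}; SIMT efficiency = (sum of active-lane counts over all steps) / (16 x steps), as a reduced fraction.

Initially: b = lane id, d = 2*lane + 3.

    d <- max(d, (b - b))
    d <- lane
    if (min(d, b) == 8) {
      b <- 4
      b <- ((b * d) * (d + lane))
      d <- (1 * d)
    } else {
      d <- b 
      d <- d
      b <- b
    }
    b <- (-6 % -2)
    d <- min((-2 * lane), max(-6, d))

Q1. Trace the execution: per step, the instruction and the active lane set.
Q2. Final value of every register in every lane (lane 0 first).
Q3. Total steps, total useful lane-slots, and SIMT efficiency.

step 0: d <- max(d, (b - b))         {0,1,2,3,4,5,6,7,8,9,10,11,12,13,14,15}
step 1: d <- lane                    {0,1,2,3,4,5,6,7,8,9,10,11,12,13,14,15}
step 2: eval (min(d, b) == 8)        {0,1,2,3,4,5,6,7,8,9,10,11,12,13,14,15}
step 3: b <- 4                       {8}
step 4: b <- ((b * d) * (d + lane))  {8}
step 5: d <- (1 * d)                 {8}
step 6: d <- b                       {0,1,2,3,4,5,6,7,9,10,11,12,13,14,15}
step 7: d <- d                       {0,1,2,3,4,5,6,7,9,10,11,12,13,14,15}
step 8: b <- b                       {0,1,2,3,4,5,6,7,9,10,11,12,13,14,15}
step 9: b <- (-6 % -2)               {0,1,2,3,4,5,6,7,8,9,10,11,12,13,14,15}
step 10: d <- min((-2 * lane), max(-6, d)) {0,1,2,3,4,5,6,7,8,9,10,11,12,13,14,15}

Answer: 11 steps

b: 0,0,0,0,0,0,0,0,0,0,0,0,0,0,0,0
d: 0,-2,-4,-6,-8,-10,-12,-14,-16,-18,-20,-22,-24,-26,-28,-30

steps = 11; useful = 128; efficiency = 128/176 = 8/11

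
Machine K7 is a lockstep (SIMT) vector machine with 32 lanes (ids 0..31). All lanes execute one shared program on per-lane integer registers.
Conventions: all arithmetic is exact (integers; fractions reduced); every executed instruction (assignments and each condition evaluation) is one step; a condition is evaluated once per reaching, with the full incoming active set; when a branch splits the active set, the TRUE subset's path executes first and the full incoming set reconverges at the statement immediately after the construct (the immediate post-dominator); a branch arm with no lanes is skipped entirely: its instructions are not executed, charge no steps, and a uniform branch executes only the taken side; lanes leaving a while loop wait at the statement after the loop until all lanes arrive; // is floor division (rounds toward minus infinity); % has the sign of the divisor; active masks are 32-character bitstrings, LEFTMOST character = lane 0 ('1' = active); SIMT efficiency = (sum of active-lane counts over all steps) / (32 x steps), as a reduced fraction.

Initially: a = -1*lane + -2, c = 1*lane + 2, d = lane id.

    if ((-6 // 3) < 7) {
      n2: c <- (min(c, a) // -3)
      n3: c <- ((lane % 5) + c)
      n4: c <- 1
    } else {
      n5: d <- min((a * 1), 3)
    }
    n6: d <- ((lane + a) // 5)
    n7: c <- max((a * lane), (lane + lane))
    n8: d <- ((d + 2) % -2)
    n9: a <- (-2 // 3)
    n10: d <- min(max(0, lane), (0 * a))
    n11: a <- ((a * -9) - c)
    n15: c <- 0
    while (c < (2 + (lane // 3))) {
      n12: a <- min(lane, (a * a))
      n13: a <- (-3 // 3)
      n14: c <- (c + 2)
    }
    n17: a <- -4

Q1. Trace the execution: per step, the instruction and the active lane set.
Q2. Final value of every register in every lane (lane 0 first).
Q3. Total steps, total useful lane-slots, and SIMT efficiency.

step 0: eval ((-6 // 3) < 7)         11111111111111111111111111111111
step 1: c <- (min(c, a) // -3)       11111111111111111111111111111111
step 2: c <- ((lane % 5) + c)        11111111111111111111111111111111
step 3: c <- 1                       11111111111111111111111111111111
step 4: d <- ((lane + a) // 5)       11111111111111111111111111111111
step 5: c <- max((a * lane), (lane + lane)) 11111111111111111111111111111111
step 6: d <- ((d + 2) % -2)          11111111111111111111111111111111
step 7: a <- (-2 // 3)               11111111111111111111111111111111
step 8: d <- min(max(0, lane), (0 * a)) 11111111111111111111111111111111
step 9: a <- ((a * -9) - c)          11111111111111111111111111111111
step 10: c <- 0                       11111111111111111111111111111111
step 11: eval (c < (2 + (lane // 3))) 11111111111111111111111111111111
step 12: a <- min(lane, (a * a))      11111111111111111111111111111111
step 13: a <- (-3 // 3)               11111111111111111111111111111111
step 14: c <- (c + 2)                 11111111111111111111111111111111
step 15: eval (c < (2 + (lane // 3))) 11111111111111111111111111111111
step 16: a <- min(lane, (a * a))      00011111111111111111111111111111
step 17: a <- (-3 // 3)               00011111111111111111111111111111
step 18: c <- (c + 2)                 00011111111111111111111111111111
step 19: eval (c < (2 + (lane // 3))) 00011111111111111111111111111111
step 20: a <- min(lane, (a * a))      00000000011111111111111111111111
step 21: a <- (-3 // 3)               00000000011111111111111111111111
step 22: c <- (c + 2)                 00000000011111111111111111111111
step 23: eval (c < (2 + (lane // 3))) 00000000011111111111111111111111
step 24: a <- min(lane, (a * a))      00000000000000011111111111111111
step 25: a <- (-3 // 3)               00000000000000011111111111111111
step 26: c <- (c + 2)                 00000000000000011111111111111111
step 27: eval (c < (2 + (lane // 3))) 00000000000000011111111111111111
step 28: a <- min(lane, (a * a))      00000000000000000000011111111111
step 29: a <- (-3 // 3)               00000000000000000000011111111111
step 30: c <- (c + 2)                 00000000000000000000011111111111
step 31: eval (c < (2 + (lane // 3))) 00000000000000000000011111111111
step 32: a <- min(lane, (a * a))      00000000000000000000000000011111
step 33: a <- (-3 // 3)               00000000000000000000000000011111
step 34: c <- (c + 2)                 00000000000000000000000000011111
step 35: eval (c < (2 + (lane // 3))) 00000000000000000000000000011111
step 36: a <- -4                      11111111111111111111111111111111

Answer: 37 steps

a: -4,-4,-4,-4,-4,-4,-4,-4,-4,-4,-4,-4,-4,-4,-4,-4,-4,-4,-4,-4,-4,-4,-4,-4,-4,-4,-4,-4,-4,-4,-4,-4
c: 2,2,2,4,4,4,4,4,4,6,6,6,6,6,6,8,8,8,8,8,8,10,10,10,10,10,10,12,12,12,12,12
d: 0,0,0,0,0,0,0,0,0,0,0,0,0,0,0,0,0,0,0,0,0,0,0,0,0,0,0,0,0,0,0,0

steps = 37; useful = 884; efficiency = 884/1184 = 221/296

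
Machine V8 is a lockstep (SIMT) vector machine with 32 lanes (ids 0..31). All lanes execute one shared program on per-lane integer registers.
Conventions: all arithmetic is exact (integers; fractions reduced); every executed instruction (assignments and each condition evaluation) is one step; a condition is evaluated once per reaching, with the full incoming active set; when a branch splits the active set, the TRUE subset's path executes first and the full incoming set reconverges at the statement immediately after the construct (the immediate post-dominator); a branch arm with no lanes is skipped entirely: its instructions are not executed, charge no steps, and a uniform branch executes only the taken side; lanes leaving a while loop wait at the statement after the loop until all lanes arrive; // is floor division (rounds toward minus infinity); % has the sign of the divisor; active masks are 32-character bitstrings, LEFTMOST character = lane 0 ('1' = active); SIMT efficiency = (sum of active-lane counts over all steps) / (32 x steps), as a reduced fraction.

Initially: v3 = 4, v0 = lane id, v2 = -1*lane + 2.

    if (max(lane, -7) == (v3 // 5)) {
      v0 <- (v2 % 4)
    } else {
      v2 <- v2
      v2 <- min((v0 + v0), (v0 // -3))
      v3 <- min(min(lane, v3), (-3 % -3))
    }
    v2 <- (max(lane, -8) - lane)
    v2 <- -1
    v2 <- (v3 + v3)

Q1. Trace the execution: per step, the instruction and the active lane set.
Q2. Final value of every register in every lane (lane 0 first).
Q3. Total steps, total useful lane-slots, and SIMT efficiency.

step 0: eval (max(lane, -7) == (v3 // 5)) 11111111111111111111111111111111
step 1: v0 <- (v2 % 4)               10000000000000000000000000000000
step 2: v2 <- v2                     01111111111111111111111111111111
step 3: v2 <- min((v0 + v0), (v0 // -3)) 01111111111111111111111111111111
step 4: v3 <- min(min(lane, v3), (-3 % -3)) 01111111111111111111111111111111
step 5: v2 <- (max(lane, -8) - lane) 11111111111111111111111111111111
step 6: v2 <- -1                     11111111111111111111111111111111
step 7: v2 <- (v3 + v3)              11111111111111111111111111111111

Answer: 8 steps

v3: 4,0,0,0,0,0,0,0,0,0,0,0,0,0,0,0,0,0,0,0,0,0,0,0,0,0,0,0,0,0,0,0
v0: 2,1,2,3,4,5,6,7,8,9,10,11,12,13,14,15,16,17,18,19,20,21,22,23,24,25,26,27,28,29,30,31
v2: 8,0,0,0,0,0,0,0,0,0,0,0,0,0,0,0,0,0,0,0,0,0,0,0,0,0,0,0,0,0,0,0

steps = 8; useful = 222; efficiency = 222/256 = 111/128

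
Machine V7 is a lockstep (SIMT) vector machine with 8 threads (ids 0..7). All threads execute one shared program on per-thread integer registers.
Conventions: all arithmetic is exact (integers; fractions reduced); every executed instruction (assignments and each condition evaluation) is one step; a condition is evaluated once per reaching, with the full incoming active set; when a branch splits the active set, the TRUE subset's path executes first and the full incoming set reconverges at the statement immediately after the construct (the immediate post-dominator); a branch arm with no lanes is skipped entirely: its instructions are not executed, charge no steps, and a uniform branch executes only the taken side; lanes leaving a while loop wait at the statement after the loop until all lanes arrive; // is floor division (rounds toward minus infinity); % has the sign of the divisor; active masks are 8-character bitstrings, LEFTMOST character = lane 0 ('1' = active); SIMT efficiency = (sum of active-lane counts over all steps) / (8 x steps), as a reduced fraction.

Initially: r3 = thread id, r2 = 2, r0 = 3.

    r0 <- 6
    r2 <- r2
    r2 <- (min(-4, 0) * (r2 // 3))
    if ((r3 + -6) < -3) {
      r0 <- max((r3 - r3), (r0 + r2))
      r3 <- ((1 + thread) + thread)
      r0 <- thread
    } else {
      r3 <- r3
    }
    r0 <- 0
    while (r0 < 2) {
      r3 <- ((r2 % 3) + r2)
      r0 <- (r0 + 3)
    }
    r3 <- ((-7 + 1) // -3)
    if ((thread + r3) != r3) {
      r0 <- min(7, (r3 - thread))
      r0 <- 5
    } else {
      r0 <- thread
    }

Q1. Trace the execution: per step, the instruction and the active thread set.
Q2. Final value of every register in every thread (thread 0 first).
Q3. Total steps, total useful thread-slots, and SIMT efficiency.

step 0: r0 <- 6                      11111111
step 1: r2 <- r2                     11111111
step 2: r2 <- (min(-4, 0) * (r2 // 3)) 11111111
step 3: eval ((r3 + -6) < -3)        11111111
step 4: r0 <- max((r3 - r3), (r0 + r2)) 11100000
step 5: r3 <- ((1 + thread) + thread) 11100000
step 6: r0 <- thread                 11100000
step 7: r3 <- r3                     00011111
step 8: r0 <- 0                      11111111
step 9: eval (r0 < 2)                11111111
step 10: r3 <- ((r2 % 3) + r2)        11111111
step 11: r0 <- (r0 + 3)               11111111
step 12: eval (r0 < 2)                11111111
step 13: r3 <- ((-7 + 1) // -3)       11111111
step 14: eval ((thread + r3) != r3)   11111111
step 15: r0 <- min(7, (r3 - thread))  01111111
step 16: r0 <- 5                      01111111
step 17: r0 <- thread                 10000000

Answer: 18 steps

r3: 2,2,2,2,2,2,2,2
r2: 0,0,0,0,0,0,0,0
r0: 0,5,5,5,5,5,5,5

steps = 18; useful = 117; efficiency = 117/144 = 13/16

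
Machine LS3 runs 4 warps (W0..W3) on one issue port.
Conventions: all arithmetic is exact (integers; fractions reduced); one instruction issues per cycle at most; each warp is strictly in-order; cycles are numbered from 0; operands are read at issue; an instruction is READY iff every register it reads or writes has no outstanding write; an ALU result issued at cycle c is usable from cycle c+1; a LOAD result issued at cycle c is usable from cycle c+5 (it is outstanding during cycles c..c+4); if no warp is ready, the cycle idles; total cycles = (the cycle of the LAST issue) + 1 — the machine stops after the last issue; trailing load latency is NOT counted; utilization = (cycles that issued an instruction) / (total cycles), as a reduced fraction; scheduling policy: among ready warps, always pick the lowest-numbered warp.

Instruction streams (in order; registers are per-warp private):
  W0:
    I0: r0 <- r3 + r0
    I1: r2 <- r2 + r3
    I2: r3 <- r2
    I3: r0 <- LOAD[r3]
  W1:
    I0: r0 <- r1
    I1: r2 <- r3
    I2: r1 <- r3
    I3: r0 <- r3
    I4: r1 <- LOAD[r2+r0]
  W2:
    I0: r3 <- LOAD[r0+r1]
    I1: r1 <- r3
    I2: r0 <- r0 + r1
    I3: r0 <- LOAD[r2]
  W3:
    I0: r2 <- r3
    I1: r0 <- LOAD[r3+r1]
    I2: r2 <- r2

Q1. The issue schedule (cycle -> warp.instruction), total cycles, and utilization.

cycle 0: W0.I0
cycle 1: W0.I1
cycle 2: W0.I2
cycle 3: W0.I3
cycle 4: W1.I0
cycle 5: W1.I1
cycle 6: W1.I2
cycle 7: W1.I3
cycle 8: W1.I4
cycle 9: W2.I0
cycle 10: W3.I0
cycle 11: W3.I1
cycle 12: W3.I2
cycle 13: idle
cycle 14: W2.I1
cycle 15: W2.I2
cycle 16: W2.I3

Answer: 17 cycles, utilization 16/17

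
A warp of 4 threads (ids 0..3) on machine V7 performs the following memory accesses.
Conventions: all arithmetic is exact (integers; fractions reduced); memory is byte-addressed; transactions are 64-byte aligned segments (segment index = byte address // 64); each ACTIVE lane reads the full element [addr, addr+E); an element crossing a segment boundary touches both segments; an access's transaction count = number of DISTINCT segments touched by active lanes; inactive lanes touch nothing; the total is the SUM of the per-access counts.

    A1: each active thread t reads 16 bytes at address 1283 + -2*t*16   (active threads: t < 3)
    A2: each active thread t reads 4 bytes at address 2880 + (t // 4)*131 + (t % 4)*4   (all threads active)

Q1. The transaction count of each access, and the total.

A1: 2 transactions
A2: 1 transaction

Answer: 2,1; total 3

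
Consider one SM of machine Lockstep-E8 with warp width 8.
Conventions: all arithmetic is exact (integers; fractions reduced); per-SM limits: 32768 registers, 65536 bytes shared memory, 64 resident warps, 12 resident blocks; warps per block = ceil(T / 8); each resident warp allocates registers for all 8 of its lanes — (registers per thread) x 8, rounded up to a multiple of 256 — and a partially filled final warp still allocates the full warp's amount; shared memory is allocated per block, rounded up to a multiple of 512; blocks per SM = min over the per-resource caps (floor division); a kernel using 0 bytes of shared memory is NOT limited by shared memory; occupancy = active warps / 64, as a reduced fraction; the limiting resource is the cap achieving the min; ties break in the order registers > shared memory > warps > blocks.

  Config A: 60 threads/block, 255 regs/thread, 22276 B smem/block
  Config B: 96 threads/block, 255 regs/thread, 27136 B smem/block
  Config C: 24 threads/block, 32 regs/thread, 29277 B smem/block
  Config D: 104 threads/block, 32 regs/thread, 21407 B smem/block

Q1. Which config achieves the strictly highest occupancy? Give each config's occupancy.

occupancies: A 1/4, B 3/16, C 3/32, D 39/64

Answer: D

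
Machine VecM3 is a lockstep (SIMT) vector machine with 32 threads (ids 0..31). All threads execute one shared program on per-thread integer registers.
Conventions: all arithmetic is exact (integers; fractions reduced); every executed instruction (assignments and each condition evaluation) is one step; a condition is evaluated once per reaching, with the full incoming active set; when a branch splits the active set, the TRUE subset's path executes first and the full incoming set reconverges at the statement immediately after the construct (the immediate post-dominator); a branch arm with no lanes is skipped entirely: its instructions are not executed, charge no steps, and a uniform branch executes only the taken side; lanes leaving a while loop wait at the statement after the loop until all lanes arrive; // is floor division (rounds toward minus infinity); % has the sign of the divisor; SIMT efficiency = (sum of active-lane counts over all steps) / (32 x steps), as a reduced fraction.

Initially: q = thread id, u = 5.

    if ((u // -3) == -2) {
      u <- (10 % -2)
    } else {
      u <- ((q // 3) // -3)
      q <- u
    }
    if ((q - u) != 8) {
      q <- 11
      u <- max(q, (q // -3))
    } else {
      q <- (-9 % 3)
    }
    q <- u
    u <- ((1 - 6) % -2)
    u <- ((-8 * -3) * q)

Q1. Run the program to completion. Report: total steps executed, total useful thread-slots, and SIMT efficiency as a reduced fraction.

Answer: 9 steps, 255 useful, 85/96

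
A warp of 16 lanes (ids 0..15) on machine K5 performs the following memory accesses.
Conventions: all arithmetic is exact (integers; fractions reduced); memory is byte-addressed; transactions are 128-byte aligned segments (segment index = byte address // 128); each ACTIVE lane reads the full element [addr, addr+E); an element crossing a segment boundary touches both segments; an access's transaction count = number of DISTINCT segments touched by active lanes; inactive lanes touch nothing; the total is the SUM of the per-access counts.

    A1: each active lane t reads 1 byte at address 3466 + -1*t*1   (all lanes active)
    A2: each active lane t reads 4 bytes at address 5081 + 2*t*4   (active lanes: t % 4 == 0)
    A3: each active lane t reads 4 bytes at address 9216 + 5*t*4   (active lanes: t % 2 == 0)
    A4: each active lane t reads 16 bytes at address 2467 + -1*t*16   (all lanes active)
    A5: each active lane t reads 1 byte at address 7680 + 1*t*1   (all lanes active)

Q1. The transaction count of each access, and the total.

A1: 2 transactions
A2: 2 transactions
A3: 3 transactions
A4: 3 transactions
A5: 1 transaction

Answer: 2,2,3,3,1; total 11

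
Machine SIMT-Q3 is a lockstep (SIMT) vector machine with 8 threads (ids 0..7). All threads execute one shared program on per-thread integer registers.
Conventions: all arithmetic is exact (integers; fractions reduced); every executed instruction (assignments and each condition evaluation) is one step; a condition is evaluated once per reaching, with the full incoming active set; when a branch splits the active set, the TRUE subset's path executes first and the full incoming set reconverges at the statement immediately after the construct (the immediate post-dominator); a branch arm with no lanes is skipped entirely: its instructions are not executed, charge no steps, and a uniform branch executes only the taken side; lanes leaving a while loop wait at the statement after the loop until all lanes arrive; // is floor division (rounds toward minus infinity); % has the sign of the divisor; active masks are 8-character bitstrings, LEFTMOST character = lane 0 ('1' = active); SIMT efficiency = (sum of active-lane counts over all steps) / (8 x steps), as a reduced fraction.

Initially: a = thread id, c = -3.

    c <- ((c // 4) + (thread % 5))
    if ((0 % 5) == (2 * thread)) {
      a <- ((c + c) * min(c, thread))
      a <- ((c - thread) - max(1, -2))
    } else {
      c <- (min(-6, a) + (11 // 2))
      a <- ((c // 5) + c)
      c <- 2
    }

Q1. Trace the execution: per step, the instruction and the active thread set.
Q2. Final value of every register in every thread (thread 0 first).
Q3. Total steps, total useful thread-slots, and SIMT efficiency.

step 0: c <- ((c // 4) + (thread % 5)) 11111111
step 1: eval ((0 % 5) == (2 * thread)) 11111111
step 2: a <- ((c + c) * min(c, thread)) 10000000
step 3: a <- ((c - thread) - max(1, -2)) 10000000
step 4: c <- (min(-6, a) + (11 // 2)) 01111111
step 5: a <- ((c // 5) + c)          01111111
step 6: c <- 2                       01111111

Answer: 7 steps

a: -2,-2,-2,-2,-2,-2,-2,-2
c: -1,2,2,2,2,2,2,2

steps = 7; useful = 39; efficiency = 39/56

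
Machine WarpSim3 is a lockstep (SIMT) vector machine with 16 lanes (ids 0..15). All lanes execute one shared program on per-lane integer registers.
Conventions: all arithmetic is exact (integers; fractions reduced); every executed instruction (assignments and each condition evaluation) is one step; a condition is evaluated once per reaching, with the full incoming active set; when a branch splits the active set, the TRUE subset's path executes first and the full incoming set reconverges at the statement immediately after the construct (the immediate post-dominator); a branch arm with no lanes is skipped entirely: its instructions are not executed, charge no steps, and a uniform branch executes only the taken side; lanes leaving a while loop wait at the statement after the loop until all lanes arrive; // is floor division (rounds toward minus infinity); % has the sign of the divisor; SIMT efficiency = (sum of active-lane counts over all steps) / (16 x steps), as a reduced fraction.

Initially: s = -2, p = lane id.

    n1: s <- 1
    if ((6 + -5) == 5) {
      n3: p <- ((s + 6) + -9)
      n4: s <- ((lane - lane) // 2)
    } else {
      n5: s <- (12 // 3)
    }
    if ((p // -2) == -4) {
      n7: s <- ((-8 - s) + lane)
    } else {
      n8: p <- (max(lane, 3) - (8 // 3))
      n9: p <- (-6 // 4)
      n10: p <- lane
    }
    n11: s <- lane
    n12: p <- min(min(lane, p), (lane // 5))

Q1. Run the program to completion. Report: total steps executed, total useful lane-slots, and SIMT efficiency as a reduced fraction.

Answer: 10 steps, 140 useful, 7/8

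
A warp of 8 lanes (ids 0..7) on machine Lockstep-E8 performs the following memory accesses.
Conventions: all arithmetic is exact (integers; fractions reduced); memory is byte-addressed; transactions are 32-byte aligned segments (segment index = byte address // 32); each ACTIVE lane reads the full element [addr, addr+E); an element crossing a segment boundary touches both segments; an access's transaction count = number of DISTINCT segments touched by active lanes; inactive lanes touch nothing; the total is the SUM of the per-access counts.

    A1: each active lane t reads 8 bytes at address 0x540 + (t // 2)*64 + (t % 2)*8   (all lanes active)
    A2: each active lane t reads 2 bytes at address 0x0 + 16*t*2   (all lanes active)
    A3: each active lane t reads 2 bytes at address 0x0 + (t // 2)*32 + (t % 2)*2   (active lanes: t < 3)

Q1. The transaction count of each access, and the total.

A1: 4 transactions
A2: 8 transactions
A3: 2 transactions

Answer: 4,8,2; total 14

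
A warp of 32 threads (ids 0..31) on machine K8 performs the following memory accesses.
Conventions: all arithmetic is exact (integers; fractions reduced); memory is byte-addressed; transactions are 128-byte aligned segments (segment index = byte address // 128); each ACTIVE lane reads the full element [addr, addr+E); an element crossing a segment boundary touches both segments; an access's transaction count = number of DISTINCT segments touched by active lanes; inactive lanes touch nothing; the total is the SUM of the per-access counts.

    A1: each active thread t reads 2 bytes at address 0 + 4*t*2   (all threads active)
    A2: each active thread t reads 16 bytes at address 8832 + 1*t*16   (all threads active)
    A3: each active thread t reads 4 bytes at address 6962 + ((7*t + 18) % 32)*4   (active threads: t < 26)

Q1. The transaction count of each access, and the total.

A1: 2 transactions
A2: 4 transactions
A3: 2 transactions

Answer: 2,4,2; total 8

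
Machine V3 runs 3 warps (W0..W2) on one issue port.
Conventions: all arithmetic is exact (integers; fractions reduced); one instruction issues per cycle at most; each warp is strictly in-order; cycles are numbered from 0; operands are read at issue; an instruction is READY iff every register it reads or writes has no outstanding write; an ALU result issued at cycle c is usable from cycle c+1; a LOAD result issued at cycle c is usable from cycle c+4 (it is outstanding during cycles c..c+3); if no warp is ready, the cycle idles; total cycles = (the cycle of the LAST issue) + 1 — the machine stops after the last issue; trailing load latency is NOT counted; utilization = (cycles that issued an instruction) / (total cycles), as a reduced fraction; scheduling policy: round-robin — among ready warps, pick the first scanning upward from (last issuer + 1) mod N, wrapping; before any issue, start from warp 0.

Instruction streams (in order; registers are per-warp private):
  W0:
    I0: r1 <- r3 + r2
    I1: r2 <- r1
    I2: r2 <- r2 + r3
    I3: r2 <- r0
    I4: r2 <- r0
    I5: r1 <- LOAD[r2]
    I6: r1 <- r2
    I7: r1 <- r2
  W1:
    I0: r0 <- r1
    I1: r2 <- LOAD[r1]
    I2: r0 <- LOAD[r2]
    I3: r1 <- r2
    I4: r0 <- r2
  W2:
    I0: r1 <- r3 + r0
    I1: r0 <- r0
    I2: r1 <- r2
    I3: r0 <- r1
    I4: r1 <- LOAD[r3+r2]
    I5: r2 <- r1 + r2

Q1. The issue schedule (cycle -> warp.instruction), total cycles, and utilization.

cycle 0: W0.I0
cycle 1: W1.I0
cycle 2: W2.I0
cycle 3: W0.I1
cycle 4: W1.I1
cycle 5: W2.I1
cycle 6: W0.I2
cycle 7: W2.I2
cycle 8: W0.I3
cycle 9: W1.I2
cycle 10: W2.I3
cycle 11: W0.I4
cycle 12: W1.I3
cycle 13: W2.I4
cycle 14: W0.I5
cycle 15: W1.I4
cycle 16: idle
cycle 17: W2.I5
cycle 18: W0.I6
cycle 19: W0.I7

Answer: 20 cycles, utilization 19/20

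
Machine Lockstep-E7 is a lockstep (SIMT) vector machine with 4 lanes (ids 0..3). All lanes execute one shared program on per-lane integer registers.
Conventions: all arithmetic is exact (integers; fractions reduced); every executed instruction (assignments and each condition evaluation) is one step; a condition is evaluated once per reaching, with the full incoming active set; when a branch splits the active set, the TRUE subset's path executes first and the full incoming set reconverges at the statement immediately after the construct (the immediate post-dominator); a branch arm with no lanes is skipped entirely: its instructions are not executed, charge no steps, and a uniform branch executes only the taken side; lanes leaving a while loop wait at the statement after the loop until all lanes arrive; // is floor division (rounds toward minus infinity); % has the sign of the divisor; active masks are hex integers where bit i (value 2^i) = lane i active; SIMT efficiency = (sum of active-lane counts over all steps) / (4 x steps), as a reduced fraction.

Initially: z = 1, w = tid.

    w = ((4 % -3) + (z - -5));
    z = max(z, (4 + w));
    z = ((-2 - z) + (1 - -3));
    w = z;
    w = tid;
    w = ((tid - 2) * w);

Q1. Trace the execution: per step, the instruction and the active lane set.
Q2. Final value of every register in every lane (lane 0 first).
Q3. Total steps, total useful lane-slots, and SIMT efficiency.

step 0: w <- ((4 % -3) + (z - -5))   0xf
step 1: z <- max(z, (4 + w))         0xf
step 2: z <- ((-2 - z) + (1 - -3))   0xf
step 3: w <- z                       0xf
step 4: w <- tid                     0xf
step 5: w <- ((tid - 2) * w)         0xf

Answer: 6 steps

z: -6,-6,-6,-6
w: 0,-1,0,3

steps = 6; useful = 24; efficiency = 24/24 = 1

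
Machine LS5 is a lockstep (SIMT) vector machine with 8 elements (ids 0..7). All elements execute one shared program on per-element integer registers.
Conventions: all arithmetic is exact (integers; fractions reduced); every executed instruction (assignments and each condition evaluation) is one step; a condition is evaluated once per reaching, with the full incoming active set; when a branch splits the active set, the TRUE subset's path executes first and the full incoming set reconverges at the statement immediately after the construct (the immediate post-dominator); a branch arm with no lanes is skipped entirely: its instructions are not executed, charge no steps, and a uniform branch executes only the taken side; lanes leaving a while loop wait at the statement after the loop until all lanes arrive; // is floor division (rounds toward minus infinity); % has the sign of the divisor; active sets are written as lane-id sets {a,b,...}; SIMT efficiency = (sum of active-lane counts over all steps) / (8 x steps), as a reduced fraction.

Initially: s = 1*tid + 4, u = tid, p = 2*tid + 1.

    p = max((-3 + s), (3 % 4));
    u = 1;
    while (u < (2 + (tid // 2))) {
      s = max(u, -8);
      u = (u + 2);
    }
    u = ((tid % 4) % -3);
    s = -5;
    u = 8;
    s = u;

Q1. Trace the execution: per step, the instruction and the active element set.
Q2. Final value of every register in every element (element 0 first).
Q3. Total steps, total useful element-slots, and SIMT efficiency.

step 0: p <- max((-3 + s), (3 % 4))  {0,1,2,3,4,5,6,7}
step 1: u <- 1                       {0,1,2,3,4,5,6,7}
step 2: eval (u < (2 + (tid // 2)))  {0,1,2,3,4,5,6,7}
step 3: s <- max(u, -8)              {0,1,2,3,4,5,6,7}
step 4: u <- (u + 2)                 {0,1,2,3,4,5,6,7}
step 5: eval (u < (2 + (tid // 2)))  {0,1,2,3,4,5,6,7}
step 6: s <- max(u, -8)              {4,5,6,7}
step 7: u <- (u + 2)                 {4,5,6,7}
step 8: eval (u < (2 + (tid // 2)))  {4,5,6,7}
step 9: u <- ((tid % 4) % -3)        {0,1,2,3,4,5,6,7}
step 10: s <- -5                      {0,1,2,3,4,5,6,7}
step 11: u <- 8                       {0,1,2,3,4,5,6,7}
step 12: s <- u                       {0,1,2,3,4,5,6,7}

Answer: 13 steps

s: 8,8,8,8,8,8,8,8
u: 8,8,8,8,8,8,8,8
p: 3,3,3,4,5,6,7,8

steps = 13; useful = 92; efficiency = 92/104 = 23/26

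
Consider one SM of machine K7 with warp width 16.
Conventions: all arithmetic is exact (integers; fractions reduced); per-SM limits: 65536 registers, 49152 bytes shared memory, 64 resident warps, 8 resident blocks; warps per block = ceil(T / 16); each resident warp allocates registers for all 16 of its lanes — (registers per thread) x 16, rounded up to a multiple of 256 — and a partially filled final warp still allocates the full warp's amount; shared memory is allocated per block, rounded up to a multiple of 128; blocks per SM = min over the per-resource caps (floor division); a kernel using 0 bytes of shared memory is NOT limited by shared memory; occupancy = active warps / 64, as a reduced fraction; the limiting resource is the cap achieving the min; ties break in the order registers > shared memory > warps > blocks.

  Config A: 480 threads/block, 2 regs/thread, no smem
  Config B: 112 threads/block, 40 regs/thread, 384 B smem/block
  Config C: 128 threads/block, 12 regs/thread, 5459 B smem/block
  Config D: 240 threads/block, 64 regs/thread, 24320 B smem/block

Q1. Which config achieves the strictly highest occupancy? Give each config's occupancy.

occupancies: A 15/16, B 7/8, C 1, D 15/32

Answer: C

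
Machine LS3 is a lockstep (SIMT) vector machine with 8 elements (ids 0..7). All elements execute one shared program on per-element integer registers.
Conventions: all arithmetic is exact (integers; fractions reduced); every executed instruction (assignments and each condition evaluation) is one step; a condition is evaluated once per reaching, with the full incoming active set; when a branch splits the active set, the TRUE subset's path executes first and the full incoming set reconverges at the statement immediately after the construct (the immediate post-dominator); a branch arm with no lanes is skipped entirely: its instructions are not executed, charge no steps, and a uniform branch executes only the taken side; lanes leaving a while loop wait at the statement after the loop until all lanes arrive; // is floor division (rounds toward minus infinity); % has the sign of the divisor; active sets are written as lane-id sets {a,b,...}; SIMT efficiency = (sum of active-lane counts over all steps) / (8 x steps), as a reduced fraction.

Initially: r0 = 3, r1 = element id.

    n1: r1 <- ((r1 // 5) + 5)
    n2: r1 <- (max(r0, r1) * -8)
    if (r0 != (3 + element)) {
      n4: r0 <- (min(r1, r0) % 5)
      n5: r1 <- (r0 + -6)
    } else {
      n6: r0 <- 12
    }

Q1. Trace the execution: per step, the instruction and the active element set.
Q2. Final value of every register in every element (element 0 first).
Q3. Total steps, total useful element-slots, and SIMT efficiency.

step 0: r1 <- ((r1 // 5) + 5)        {0,1,2,3,4,5,6,7}
step 1: r1 <- (max(r0, r1) * -8)     {0,1,2,3,4,5,6,7}
step 2: eval (r0 != (3 + element))   {0,1,2,3,4,5,6,7}
step 3: r0 <- (min(r1, r0) % 5)      {1,2,3,4,5,6,7}
step 4: r1 <- (r0 + -6)              {1,2,3,4,5,6,7}
step 5: r0 <- 12                     {0}

Answer: 6 steps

r0: 12,0,0,0,0,2,2,2
r1: -40,-6,-6,-6,-6,-4,-4,-4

steps = 6; useful = 39; efficiency = 39/48 = 13/16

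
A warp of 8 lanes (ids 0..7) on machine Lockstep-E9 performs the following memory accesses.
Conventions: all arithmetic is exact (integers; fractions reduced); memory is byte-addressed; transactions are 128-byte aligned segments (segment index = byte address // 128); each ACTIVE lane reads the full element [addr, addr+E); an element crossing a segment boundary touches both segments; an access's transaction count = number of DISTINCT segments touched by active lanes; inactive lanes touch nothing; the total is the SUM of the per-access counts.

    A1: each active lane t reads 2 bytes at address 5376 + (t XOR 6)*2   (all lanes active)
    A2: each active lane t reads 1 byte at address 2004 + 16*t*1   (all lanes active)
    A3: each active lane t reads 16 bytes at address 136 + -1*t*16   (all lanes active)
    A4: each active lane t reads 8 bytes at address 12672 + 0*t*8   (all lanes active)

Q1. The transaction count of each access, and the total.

A1: 1 transaction
A2: 2 transactions
A3: 2 transactions
A4: 1 transaction

Answer: 1,2,2,1; total 6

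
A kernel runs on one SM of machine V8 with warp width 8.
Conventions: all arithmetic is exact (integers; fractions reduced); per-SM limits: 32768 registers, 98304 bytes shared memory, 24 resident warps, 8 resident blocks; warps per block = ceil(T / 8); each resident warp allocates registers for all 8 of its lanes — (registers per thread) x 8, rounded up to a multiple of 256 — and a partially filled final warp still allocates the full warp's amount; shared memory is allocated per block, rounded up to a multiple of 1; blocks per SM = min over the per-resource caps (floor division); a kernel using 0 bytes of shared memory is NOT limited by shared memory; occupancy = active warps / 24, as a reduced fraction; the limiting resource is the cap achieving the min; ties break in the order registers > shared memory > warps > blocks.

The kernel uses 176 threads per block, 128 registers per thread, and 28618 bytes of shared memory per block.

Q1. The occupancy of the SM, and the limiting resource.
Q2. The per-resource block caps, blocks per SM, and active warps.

Answer: occupancy 11/12, limited by registers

registers: 1 block
shared memory: 3 blocks
warps: 1 block
blocks: 8 blocks

Answer: 1 block, 22 active warps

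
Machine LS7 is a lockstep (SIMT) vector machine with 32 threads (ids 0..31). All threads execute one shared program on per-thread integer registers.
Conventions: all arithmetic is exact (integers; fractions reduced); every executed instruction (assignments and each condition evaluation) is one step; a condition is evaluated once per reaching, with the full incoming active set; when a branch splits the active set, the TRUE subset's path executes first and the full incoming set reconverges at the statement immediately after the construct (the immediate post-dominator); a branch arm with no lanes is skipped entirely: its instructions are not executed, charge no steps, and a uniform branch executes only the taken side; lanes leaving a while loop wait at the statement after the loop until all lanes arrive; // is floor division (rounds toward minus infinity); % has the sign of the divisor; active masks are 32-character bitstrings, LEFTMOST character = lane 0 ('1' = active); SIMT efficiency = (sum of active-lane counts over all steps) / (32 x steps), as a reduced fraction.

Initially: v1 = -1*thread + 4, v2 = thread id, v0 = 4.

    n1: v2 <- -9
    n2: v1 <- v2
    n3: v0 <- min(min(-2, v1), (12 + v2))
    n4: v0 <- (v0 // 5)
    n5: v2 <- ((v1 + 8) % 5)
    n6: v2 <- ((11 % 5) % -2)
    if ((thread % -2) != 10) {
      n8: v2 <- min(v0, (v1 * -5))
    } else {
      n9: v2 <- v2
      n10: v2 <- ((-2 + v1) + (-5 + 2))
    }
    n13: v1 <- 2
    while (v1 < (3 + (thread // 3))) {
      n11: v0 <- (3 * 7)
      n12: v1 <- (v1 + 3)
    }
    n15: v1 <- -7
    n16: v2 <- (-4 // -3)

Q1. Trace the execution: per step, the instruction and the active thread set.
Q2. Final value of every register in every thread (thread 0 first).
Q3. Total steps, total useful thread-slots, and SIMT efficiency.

step 0: v2 <- -9                     11111111111111111111111111111111
step 1: v1 <- v2                     11111111111111111111111111111111
step 2: v0 <- min(min(-2, v1), (12 + v2)) 11111111111111111111111111111111
step 3: v0 <- (v0 // 5)              11111111111111111111111111111111
step 4: v2 <- ((v1 + 8) % 5)         11111111111111111111111111111111
step 5: v2 <- ((11 % 5) % -2)        11111111111111111111111111111111
step 6: eval ((thread % -2) != 10)   11111111111111111111111111111111
step 7: v2 <- min(v0, (v1 * -5))     11111111111111111111111111111111
step 8: v1 <- 2                      11111111111111111111111111111111
step 9: eval (v1 < (3 + (thread // 3))) 11111111111111111111111111111111
step 10: v0 <- (3 * 7)                11111111111111111111111111111111
step 11: v1 <- (v1 + 3)               11111111111111111111111111111111
step 12: eval (v1 < (3 + (thread // 3))) 11111111111111111111111111111111
step 13: v0 <- (3 * 7)                00000000011111111111111111111111
step 14: v1 <- (v1 + 3)               00000000011111111111111111111111
step 15: eval (v1 < (3 + (thread // 3))) 00000000011111111111111111111111
step 16: v0 <- (3 * 7)                00000000000000000011111111111111
step 17: v1 <- (v1 + 3)               00000000000000000011111111111111
step 18: eval (v1 < (3 + (thread // 3))) 00000000000000000011111111111111
step 19: v0 <- (3 * 7)                00000000000000000000000000011111
step 20: v1 <- (v1 + 3)               00000000000000000000000000011111
step 21: eval (v1 < (3 + (thread // 3))) 00000000000000000000000000011111
step 22: v1 <- -7                     11111111111111111111111111111111
step 23: v2 <- (-4 // -3)             11111111111111111111111111111111

Answer: 24 steps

v1: -7,-7,-7,-7,-7,-7,-7,-7,-7,-7,-7,-7,-7,-7,-7,-7,-7,-7,-7,-7,-7,-7,-7,-7,-7,-7,-7,-7,-7,-7,-7,-7
v2: 1,1,1,1,1,1,1,1,1,1,1,1,1,1,1,1,1,1,1,1,1,1,1,1,1,1,1,1,1,1,1,1
v0: 21,21,21,21,21,21,21,21,21,21,21,21,21,21,21,21,21,21,21,21,21,21,21,21,21,21,21,21,21,21,21,21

steps = 24; useful = 606; efficiency = 606/768 = 101/128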